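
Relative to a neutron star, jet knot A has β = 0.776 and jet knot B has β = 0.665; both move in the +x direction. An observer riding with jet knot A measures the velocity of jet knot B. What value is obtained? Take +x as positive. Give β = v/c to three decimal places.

β = -0.229

β_A = 0.776, β_B = 0.665.
Transform to A's frame with the inverse velocity-addition law: u' = (u − v)/(1 − uv/c²), taking u = β_B and v = β_A.
u' = (0.665 − 0.776) / (1 − (0.776)(0.665)) = -0.1110/0.4840 = -0.2294.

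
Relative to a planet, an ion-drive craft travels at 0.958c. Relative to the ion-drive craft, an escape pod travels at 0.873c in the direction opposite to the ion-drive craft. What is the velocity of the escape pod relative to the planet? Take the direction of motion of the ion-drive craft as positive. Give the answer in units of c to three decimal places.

+0.519c

With v = 0.958 and u' = -0.873 (in units of c),
u = (u' + v)/(1 + u'v/c²):
u = (-0.873 + 0.958) / (1 + (-0.873)·0.958) = 0.0850/0.1637 = 0.5194
(Galilean addition would give +0.085c.)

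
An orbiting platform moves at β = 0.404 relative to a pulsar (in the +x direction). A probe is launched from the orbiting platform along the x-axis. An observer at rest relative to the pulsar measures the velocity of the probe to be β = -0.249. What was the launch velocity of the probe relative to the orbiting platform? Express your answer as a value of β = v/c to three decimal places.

Invert the composition law: u' = (u − v)/(1 − uv/c²).
u' = (-0.249 − 0.404) / (1 − (-0.249)(0.404)) = -0.6530/1.1006 = -0.5933.

β = -0.593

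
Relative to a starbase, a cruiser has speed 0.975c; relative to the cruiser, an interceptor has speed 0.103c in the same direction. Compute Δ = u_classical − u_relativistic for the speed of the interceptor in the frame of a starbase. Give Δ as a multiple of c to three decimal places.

Galilean: u_cl = 0.103 + 0.975 = 1.0780.
Relativistic: u_rel = (0.103 + 0.975) / (1 + 0.103·0.975) = 1.0780/1.1004 = 0.9796.
Δ = 1.0780 − 0.9796 = 0.0984.
(The classical prediction exceeds c; the relativistic result does not.)

Δ = 0.098c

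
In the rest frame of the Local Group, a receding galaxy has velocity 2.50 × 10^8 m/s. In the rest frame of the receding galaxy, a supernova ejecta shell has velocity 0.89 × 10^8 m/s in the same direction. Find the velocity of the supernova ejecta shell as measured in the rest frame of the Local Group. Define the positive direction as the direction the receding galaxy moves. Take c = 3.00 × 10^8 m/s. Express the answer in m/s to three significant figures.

2.72 × 10^8 m/s

In units of c (dividing by 3.00 × 10^8 m/s): v = 0.833, u' = 0.297.
u = (u' + v)/(1 + u'v/c²):
u = (0.297 + 0.833) / (1 + 0.297·0.833) = 1.1300/1.2472 = 0.9060
Converting back: u = 0.9060 × 3.00 × 10^8 m/s.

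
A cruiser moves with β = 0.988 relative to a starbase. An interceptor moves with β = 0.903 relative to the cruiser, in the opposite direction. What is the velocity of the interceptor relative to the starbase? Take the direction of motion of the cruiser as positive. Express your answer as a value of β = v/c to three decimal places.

β = +0.788

With v = 0.988 and u' = -0.903 (in units of c),
u = (u' + v)/(1 + u'v/c²):
u = (-0.903 + 0.988) / (1 + (-0.903)·0.988) = 0.0850/0.1078 = 0.7882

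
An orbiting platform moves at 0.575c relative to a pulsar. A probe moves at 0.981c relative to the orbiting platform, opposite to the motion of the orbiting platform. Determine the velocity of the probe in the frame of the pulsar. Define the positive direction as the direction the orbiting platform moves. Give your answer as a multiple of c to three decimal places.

-0.931c

With v = 0.575 and u' = -0.981 (in units of c),
u = (u' + v)/(1 + u'v/c²):
u = (-0.981 + 0.575) / (1 + (-0.981)·0.575) = -0.4060/0.4359 = -0.9314
(Galilean addition would give -0.406c.)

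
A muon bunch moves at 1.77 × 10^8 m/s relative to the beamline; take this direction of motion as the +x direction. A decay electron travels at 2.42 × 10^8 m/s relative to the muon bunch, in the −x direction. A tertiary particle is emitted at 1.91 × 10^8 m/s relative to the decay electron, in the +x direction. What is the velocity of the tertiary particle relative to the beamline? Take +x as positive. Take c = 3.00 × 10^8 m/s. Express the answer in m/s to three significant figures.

+9.09 × 10^7 m/s

Apply u = (u' + v)/(1 + u'v/c²) successively, working outward toward the beamline.
(Dividing each given speed by c = 3.00 × 10^8 m/s to work in units of c.)
Start: velocity of the muon bunch relative to the beamline = 0.5900c.
Compose with the decay electron (u' = -0.807 in the muon bunch frame): u_1 = (-0.807 + 0.590) / (1 + (-0.807)·0.590) = -0.2167/0.5241 = -0.4134.
Compose with the tertiary particle (u' = 0.637 in the decay electron frame): u_2 = (0.637 + (-0.413)) / (1 + 0.637·(-0.413)) = 0.2232/0.7368 = 0.3030.
So u = 0.3030 × 3.00 × 10^8 m/s.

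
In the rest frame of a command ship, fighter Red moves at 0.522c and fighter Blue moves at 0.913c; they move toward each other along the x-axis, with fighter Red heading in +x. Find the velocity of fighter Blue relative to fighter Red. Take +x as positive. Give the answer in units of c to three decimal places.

β_A = 0.522, β_B = -0.913.
Transform to A's frame with the inverse velocity-addition law: u' = (u − v)/(1 − uv/c²), taking u = β_B and v = β_A.
u' = (-0.913 − 0.522) / (1 − (0.522)(-0.913)) = -1.4350/1.4766 = -0.9718.

-0.972c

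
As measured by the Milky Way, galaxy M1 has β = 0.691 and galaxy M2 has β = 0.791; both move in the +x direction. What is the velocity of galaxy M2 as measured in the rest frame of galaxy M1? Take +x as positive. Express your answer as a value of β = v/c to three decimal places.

β_A = 0.691, β_B = 0.791.
Transform to A's frame with the inverse velocity-addition law: u' = (u − v)/(1 − uv/c²), taking u = β_B and v = β_A.
u' = (0.791 − 0.691) / (1 − (0.691)(0.791)) = 0.1000/0.4534 = 0.2205.

β = +0.221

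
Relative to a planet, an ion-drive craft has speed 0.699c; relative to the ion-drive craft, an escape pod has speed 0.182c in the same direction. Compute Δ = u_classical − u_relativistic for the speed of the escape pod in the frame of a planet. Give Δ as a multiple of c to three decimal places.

Galilean: u_cl = 0.182 + 0.699 = 0.8810.
Relativistic: u_rel = (0.182 + 0.699) / (1 + 0.182·0.699) = 0.8810/1.1272 = 0.7816.
Δ = 0.8810 − 0.7816 = 0.0994.

Δ = 0.099c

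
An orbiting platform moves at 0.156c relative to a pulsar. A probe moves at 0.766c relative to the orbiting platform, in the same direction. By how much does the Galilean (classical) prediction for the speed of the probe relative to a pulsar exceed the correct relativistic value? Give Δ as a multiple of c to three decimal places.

Δ = 0.098c

Galilean: u_cl = 0.766 + 0.156 = 0.9220.
Relativistic: u_rel = (0.766 + 0.156) / (1 + 0.766·0.156) = 0.9220/1.1195 = 0.8236.
Δ = 0.9220 − 0.8236 = 0.0984.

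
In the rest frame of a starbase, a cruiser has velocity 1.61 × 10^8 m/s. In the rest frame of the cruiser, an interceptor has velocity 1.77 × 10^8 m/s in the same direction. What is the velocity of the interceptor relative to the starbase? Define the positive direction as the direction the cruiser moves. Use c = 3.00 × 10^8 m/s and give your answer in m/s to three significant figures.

In units of c (dividing by 3.00 × 10^8 m/s): v = 0.537, u' = 0.590.
u = (u' + v)/(1 + u'v/c²):
u = (0.590 + 0.537) / (1 + 0.590·0.537) = 1.1267/1.3166 = 0.8557
Converting back: u = 0.8557 × 3.00 × 10^8 m/s.

2.57 × 10^8 m/s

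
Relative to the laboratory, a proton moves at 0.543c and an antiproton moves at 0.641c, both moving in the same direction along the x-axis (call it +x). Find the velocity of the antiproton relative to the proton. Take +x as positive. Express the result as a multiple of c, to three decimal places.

+0.150c

β_A = 0.543, β_B = 0.641.
Transform to A's frame with the inverse velocity-addition law: u' = (u − v)/(1 − uv/c²), taking u = β_B and v = β_A.
u' = (0.641 − 0.543) / (1 − (0.543)(0.641)) = 0.0980/0.6519 = 0.1503.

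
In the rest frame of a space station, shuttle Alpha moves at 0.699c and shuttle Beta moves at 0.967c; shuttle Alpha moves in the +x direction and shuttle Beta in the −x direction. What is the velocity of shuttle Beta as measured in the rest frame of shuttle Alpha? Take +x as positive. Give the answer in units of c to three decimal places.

β_A = 0.699, β_B = -0.967.
Transform to A's frame with the inverse velocity-addition law: u' = (u − v)/(1 − uv/c²), taking u = β_B and v = β_A.
u' = (-0.967 − 0.699) / (1 − (0.699)(-0.967)) = -1.6660/1.6759 = -0.9941.

-0.994c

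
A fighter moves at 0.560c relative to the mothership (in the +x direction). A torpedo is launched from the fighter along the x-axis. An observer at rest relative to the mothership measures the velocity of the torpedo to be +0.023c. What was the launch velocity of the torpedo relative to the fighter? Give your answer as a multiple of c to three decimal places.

Invert the composition law: u' = (u − v)/(1 − uv/c²).
u' = (0.023 − 0.560) / (1 − (0.023)(0.560)) = -0.5370/0.9871 = -0.5440.

-0.544c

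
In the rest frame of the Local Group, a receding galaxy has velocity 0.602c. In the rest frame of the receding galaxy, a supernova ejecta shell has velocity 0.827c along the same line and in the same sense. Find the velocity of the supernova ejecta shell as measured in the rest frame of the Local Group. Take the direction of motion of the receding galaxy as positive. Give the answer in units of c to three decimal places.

0.954c

With v = 0.602 and u' = 0.827 (in units of c),
u = (u' + v)/(1 + u'v/c²):
u = (0.827 + 0.602) / (1 + 0.827·0.602) = 1.4290/1.4979 = 0.9540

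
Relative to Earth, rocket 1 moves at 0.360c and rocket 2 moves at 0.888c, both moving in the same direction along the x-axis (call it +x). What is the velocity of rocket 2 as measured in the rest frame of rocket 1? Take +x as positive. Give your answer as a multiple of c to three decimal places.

β_A = 0.360, β_B = 0.888.
Transform to A's frame with the inverse velocity-addition law: u' = (u − v)/(1 − uv/c²), taking u = β_B and v = β_A.
u' = (0.888 − 0.360) / (1 − (0.360)(0.888)) = 0.5280/0.6803 = 0.7761.

+0.776c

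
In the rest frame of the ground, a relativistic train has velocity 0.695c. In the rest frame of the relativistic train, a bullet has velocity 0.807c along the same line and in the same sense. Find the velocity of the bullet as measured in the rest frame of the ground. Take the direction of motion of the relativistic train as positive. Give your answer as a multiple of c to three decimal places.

With v = 0.695 and u' = 0.807 (in units of c),
u = (u' + v)/(1 + u'v/c²):
u = (0.807 + 0.695) / (1 + 0.807·0.695) = 1.5020/1.5609 = 0.9623
(Galilean addition would give +1.502c, exceeding c.)

0.962c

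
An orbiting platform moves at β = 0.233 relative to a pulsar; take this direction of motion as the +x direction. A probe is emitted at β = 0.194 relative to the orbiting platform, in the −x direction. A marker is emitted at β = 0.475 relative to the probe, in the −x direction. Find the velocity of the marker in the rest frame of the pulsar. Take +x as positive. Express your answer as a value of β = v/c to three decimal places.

Apply u = (u' + v)/(1 + u'v/c²) successively, working outward toward the pulsar.
Start: velocity of the orbiting platform relative to the pulsar = 0.2330c.
Compose with the probe (u' = -0.194 in the orbiting platform frame): u_1 = (-0.194 + 0.233) / (1 + (-0.194)·0.233) = 0.0390/0.9548 = 0.0408.
Compose with the marker (u' = -0.475 in the probe frame): u_2 = (-0.475 + 0.041) / (1 + (-0.475)·0.041) = -0.4342/0.9806 = -0.4427.

β = -0.443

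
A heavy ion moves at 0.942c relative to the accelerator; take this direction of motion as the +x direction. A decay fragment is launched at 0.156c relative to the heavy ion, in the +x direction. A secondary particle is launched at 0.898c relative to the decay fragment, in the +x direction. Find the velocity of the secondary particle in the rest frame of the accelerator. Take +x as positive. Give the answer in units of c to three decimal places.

0.998c

Apply u = (u' + v)/(1 + u'v/c²) successively, working outward toward the accelerator.
Start: velocity of the heavy ion relative to the accelerator = 0.9420c.
Compose with the decay fragment (u' = 0.156 in the heavy ion frame): u_1 = (0.156 + 0.942) / (1 + 0.156·0.942) = 1.0980/1.1470 = 0.9573.
Compose with the secondary particle (u' = 0.898 in the decay fragment frame): u_2 = (0.898 + 0.957) / (1 + 0.898·0.957) = 1.8553/1.8597 = 0.9977.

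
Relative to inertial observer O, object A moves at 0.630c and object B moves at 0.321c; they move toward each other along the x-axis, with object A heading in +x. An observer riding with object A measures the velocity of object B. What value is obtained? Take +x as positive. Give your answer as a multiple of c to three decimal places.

-0.791c

β_A = 0.630, β_B = -0.321.
Transform to A's frame with the inverse velocity-addition law: u' = (u − v)/(1 − uv/c²), taking u = β_B and v = β_A.
u' = (-0.321 − 0.630) / (1 − (0.630)(-0.321)) = -0.9510/1.2022 = -0.7910.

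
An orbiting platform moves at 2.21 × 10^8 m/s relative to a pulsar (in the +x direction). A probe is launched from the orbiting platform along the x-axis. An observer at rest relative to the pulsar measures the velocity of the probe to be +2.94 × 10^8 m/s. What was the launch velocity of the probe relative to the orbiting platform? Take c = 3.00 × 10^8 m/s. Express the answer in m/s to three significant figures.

v = 0.737c, u = 0.980c.
Invert the composition law: u' = (u − v)/(1 − uv/c²).
u' = (0.980 − 0.737) / (1 − (0.980)(0.737)) = 0.2433/0.2781 = 0.8751.
u' = 0.8751 × 3.00 × 10^8 m/s.

+2.63 × 10^8 m/s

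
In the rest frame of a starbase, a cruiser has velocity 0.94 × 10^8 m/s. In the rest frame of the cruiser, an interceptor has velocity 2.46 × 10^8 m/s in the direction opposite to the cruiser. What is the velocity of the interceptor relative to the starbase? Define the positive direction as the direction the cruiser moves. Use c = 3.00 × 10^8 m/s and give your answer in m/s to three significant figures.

-2.05 × 10^8 m/s

In units of c (dividing by 3.00 × 10^8 m/s): v = 0.313, u' = -0.820.
u = (u' + v)/(1 + u'v/c²):
u = (-0.820 + 0.313) / (1 + (-0.820)·0.313) = -0.5067/0.7431 = -0.6819
(Galilean addition would give -0.507c.)
Converting back: u = -0.6819 × 3.00 × 10^8 m/s.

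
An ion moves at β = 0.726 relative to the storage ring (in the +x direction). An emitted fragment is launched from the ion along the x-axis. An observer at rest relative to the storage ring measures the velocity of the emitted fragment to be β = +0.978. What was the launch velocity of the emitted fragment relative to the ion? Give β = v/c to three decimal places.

Invert the composition law: u' = (u − v)/(1 − uv/c²).
u' = (0.978 − 0.726) / (1 − (0.978)(0.726)) = 0.2520/0.2900 = 0.8690.

β = +0.869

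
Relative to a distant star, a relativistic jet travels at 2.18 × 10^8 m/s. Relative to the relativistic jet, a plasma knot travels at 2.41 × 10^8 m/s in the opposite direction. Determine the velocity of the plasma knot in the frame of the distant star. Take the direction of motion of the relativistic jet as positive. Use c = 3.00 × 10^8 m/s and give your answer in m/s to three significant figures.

In units of c (dividing by 3.00 × 10^8 m/s): v = 0.727, u' = -0.803.
u = (u' + v)/(1 + u'v/c²):
u = (-0.803 + 0.727) / (1 + (-0.803)·0.727) = -0.0767/0.4162 = -0.1842
Converting back: u = -0.1842 × 3.00 × 10^8 m/s.

-5.53 × 10^7 m/s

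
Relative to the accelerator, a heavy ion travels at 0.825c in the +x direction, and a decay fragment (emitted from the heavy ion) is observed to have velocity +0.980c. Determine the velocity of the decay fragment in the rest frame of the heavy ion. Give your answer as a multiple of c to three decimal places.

Invert the composition law: u' = (u − v)/(1 − uv/c²).
u' = (0.980 − 0.825) / (1 − (0.980)(0.825)) = 0.1550/0.1915 = 0.8094.

+0.809c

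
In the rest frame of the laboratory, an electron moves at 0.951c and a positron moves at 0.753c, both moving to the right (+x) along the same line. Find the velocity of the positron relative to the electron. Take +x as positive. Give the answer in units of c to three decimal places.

-0.697c

β_A = 0.951, β_B = 0.753.
Transform to A's frame with the inverse velocity-addition law: u' = (u − v)/(1 − uv/c²), taking u = β_B and v = β_A.
u' = (0.753 − 0.951) / (1 − (0.951)(0.753)) = -0.1980/0.2839 = -0.6974.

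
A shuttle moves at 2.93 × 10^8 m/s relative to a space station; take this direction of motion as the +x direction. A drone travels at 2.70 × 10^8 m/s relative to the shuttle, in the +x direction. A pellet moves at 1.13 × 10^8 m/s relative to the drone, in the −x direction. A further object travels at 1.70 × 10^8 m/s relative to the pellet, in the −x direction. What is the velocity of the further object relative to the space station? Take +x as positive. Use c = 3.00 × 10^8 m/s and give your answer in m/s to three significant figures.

+2.97 × 10^8 m/s

Apply u = (u' + v)/(1 + u'v/c²) successively, working outward toward the space station.
(Dividing each given speed by c = 3.00 × 10^8 m/s to work in units of c.)
Start: velocity of the shuttle relative to the space station = 0.9767c.
Compose with the drone (u' = 0.900 in the shuttle frame): u_1 = (0.900 + 0.977) / (1 + 0.900·0.977) = 1.8767/1.8790 = 0.9988.
Compose with the pellet (u' = -0.377 in the drone frame): u_2 = (-0.377 + 0.999) / (1 + (-0.377)·0.999) = 0.6221/0.6238 = 0.9973.
Compose with the further object (u' = -0.567 in the pellet frame): u_3 = (-0.567 + 0.997) / (1 + (-0.567)·0.997) = 0.4306/0.4349 = 0.9901.
So u = 0.9901 × 3.00 × 10^8 m/s.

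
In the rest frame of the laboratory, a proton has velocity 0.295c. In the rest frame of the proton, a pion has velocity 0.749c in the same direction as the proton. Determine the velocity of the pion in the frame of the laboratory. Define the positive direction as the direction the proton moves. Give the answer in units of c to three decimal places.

0.855c

With v = 0.295 and u' = 0.749 (in units of c),
u = (u' + v)/(1 + u'v/c²):
u = (0.749 + 0.295) / (1 + 0.749·0.295) = 1.0440/1.2210 = 0.8551
(Galilean addition would give +1.044c, exceeding c.)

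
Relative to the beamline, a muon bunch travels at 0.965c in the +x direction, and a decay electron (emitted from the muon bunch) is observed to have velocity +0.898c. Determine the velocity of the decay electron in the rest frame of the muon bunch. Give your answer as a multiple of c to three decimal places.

Invert the composition law: u' = (u − v)/(1 − uv/c²).
u' = (0.898 − 0.965) / (1 − (0.898)(0.965)) = -0.0670/0.1334 = -0.5021.

-0.502c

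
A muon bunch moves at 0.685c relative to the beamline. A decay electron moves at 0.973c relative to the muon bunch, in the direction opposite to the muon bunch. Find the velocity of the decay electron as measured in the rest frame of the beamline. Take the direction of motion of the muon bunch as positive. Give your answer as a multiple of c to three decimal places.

-0.864c

With v = 0.685 and u' = -0.973 (in units of c),
u = (u' + v)/(1 + u'v/c²):
u = (-0.973 + 0.685) / (1 + (-0.973)·0.685) = -0.2880/0.3335 = -0.8636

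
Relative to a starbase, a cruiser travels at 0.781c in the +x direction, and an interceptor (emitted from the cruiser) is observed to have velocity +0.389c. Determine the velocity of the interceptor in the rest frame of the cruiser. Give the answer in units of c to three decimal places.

Invert the composition law: u' = (u − v)/(1 − uv/c²).
u' = (0.389 − 0.781) / (1 − (0.389)(0.781)) = -0.3920/0.6962 = -0.5631.

-0.563c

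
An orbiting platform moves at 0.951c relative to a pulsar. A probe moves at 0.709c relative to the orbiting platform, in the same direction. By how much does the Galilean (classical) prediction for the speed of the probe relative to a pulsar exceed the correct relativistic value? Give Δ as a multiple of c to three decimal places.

Galilean: u_cl = 0.709 + 0.951 = 1.6600.
Relativistic: u_rel = (0.709 + 0.951) / (1 + 0.709·0.951) = 1.6600/1.6743 = 0.9915.
Δ = 1.6600 − 0.9915 = 0.6685.
(The classical prediction exceeds c; the relativistic result does not.)

Δ = 0.669c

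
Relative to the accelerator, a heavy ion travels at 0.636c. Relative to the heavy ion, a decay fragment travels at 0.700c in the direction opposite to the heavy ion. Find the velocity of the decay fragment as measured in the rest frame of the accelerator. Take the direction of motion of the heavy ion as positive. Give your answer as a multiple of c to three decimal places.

With v = 0.636 and u' = -0.700 (in units of c),
u = (u' + v)/(1 + u'v/c²):
u = (-0.700 + 0.636) / (1 + (-0.700)·0.636) = -0.0640/0.5548 = -0.1154

-0.115c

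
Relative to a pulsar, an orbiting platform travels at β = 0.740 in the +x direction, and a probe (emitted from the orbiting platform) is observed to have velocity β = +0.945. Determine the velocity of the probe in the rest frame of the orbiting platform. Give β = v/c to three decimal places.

Invert the composition law: u' = (u − v)/(1 − uv/c²).
u' = (0.945 − 0.740) / (1 − (0.945)(0.740)) = 0.2050/0.3007 = 0.6817.

β = +0.682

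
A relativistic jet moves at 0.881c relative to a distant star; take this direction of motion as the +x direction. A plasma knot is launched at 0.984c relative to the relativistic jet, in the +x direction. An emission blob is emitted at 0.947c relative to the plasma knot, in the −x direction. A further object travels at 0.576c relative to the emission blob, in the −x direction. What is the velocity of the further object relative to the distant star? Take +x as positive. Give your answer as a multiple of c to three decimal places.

Apply u = (u' + v)/(1 + u'v/c²) successively, working outward toward the distant star.
Start: velocity of the relativistic jet relative to the distant star = 0.8810c.
Compose with the plasma knot (u' = 0.984 in the relativistic jet frame): u_1 = (0.984 + 0.881) / (1 + 0.984·0.881) = 1.8650/1.8669 = 0.9990.
Compose with the emission blob (u' = -0.947 in the plasma knot frame): u_2 = (-0.947 + 0.999) / (1 + (-0.947)·0.999) = 0.0520/0.0540 = 0.9632.
Compose with the further object (u' = -0.576 in the emission blob frame): u_3 = (-0.576 + 0.963) / (1 + (-0.576)·0.963) = 0.3872/0.4452 = 0.8697.

+0.870c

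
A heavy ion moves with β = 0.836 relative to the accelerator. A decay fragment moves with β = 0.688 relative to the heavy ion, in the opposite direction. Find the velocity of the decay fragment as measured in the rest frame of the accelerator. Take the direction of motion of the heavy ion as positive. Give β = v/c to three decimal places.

β = +0.348

With v = 0.836 and u' = -0.688 (in units of c),
u = (u' + v)/(1 + u'v/c²):
u = (-0.688 + 0.836) / (1 + (-0.688)·0.836) = 0.1480/0.4248 = 0.3484
(Galilean addition would give +0.148c.)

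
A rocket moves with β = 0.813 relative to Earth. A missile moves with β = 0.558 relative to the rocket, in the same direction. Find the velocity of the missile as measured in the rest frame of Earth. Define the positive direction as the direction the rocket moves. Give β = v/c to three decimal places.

With v = 0.813 and u' = 0.558 (in units of c),
u = (u' + v)/(1 + u'v/c²):
u = (0.558 + 0.813) / (1 + 0.558·0.813) = 1.3710/1.4537 = 0.9431
(Galilean addition would give +1.371c, exceeding c.)

β = 0.943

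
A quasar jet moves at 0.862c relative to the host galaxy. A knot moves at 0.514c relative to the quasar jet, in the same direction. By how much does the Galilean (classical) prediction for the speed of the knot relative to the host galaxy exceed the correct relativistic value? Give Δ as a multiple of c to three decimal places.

Δ = 0.422c

Galilean: u_cl = 0.514 + 0.862 = 1.3760.
Relativistic: u_rel = (0.514 + 0.862) / (1 + 0.514·0.862) = 1.3760/1.4431 = 0.9535.
Δ = 1.3760 − 0.9535 = 0.4225.
(The classical prediction exceeds c; the relativistic result does not.)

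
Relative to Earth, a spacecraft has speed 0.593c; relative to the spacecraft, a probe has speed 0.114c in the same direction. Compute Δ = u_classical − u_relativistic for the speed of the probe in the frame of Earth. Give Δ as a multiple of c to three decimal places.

Galilean: u_cl = 0.114 + 0.593 = 0.7070.
Relativistic: u_rel = (0.114 + 0.593) / (1 + 0.114·0.593) = 0.7070/1.0676 = 0.6622.
Δ = 0.7070 − 0.6622 = 0.0448.

Δ = 0.045c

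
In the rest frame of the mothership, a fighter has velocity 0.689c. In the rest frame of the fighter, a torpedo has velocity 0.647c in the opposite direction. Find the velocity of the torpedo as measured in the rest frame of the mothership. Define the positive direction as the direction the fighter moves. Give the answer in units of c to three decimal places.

With v = 0.689 and u' = -0.647 (in units of c),
u = (u' + v)/(1 + u'v/c²):
u = (-0.647 + 0.689) / (1 + (-0.647)·0.689) = 0.0420/0.5542 = 0.0758
(Galilean addition would give +0.042c.)

+0.076c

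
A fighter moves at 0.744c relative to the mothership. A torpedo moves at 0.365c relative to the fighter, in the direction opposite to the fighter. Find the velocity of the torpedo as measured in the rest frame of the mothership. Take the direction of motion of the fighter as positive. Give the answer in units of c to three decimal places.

With v = 0.744 and u' = -0.365 (in units of c),
u = (u' + v)/(1 + u'v/c²):
u = (-0.365 + 0.744) / (1 + (-0.365)·0.744) = 0.3790/0.7284 = 0.5203
(Galilean addition would give +0.379c.)

+0.520c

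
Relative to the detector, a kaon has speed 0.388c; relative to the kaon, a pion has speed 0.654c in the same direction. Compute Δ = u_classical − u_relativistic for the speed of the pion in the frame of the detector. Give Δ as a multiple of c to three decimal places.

Galilean: u_cl = 0.654 + 0.388 = 1.0420.
Relativistic: u_rel = (0.654 + 0.388) / (1 + 0.654·0.388) = 1.0420/1.2538 = 0.8311.
Δ = 1.0420 − 0.8311 = 0.2109.
(The classical prediction exceeds c; the relativistic result does not.)

Δ = 0.211c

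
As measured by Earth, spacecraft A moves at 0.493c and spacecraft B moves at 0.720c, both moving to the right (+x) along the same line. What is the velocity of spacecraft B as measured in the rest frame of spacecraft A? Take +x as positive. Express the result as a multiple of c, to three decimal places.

β_A = 0.493, β_B = 0.720.
Transform to A's frame with the inverse velocity-addition law: u' = (u − v)/(1 − uv/c²), taking u = β_B and v = β_A.
u' = (0.720 − 0.493) / (1 − (0.493)(0.720)) = 0.2270/0.6450 = 0.3519.

+0.352c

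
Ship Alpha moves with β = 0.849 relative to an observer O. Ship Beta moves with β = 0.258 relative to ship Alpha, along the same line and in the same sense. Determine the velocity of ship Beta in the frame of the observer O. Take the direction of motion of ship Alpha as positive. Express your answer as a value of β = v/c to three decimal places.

β = 0.908

With v = 0.849 and u' = 0.258 (in units of c),
u = (u' + v)/(1 + u'v/c²):
u = (0.258 + 0.849) / (1 + 0.258·0.849) = 1.1070/1.2190 = 0.9081
(Galilean addition would give +1.107c, exceeding c.)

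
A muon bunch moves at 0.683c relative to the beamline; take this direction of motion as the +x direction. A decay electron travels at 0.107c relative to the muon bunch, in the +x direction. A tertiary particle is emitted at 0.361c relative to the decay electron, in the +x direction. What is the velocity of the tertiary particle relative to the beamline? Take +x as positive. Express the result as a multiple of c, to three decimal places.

0.867c

Apply u = (u' + v)/(1 + u'v/c²) successively, working outward toward the beamline.
Start: velocity of the muon bunch relative to the beamline = 0.6830c.
Compose with the decay electron (u' = 0.107 in the muon bunch frame): u_1 = (0.107 + 0.683) / (1 + 0.107·0.683) = 0.7900/1.0731 = 0.7362.
Compose with the tertiary particle (u' = 0.361 in the decay electron frame): u_2 = (0.361 + 0.736) / (1 + 0.361·0.736) = 1.0972/1.2658 = 0.8668.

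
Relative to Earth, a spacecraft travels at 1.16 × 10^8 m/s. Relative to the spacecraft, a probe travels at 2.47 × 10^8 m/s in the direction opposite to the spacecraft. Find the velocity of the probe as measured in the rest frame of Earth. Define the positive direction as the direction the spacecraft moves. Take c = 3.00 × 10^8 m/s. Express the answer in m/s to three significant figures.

In units of c (dividing by 3.00 × 10^8 m/s): v = 0.387, u' = -0.823.
u = (u' + v)/(1 + u'v/c²):
u = (-0.823 + 0.387) / (1 + (-0.823)·0.387) = -0.4367/0.6816 = -0.6406
Converting back: u = -0.6406 × 3.00 × 10^8 m/s.

-1.92 × 10^8 m/s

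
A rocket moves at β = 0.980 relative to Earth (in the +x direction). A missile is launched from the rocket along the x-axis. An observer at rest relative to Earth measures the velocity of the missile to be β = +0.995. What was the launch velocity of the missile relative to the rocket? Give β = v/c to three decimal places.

β = +0.602

Invert the composition law: u' = (u − v)/(1 − uv/c²).
u' = (0.995 − 0.980) / (1 − (0.995)(0.980)) = 0.0150/0.0249 = 0.6024.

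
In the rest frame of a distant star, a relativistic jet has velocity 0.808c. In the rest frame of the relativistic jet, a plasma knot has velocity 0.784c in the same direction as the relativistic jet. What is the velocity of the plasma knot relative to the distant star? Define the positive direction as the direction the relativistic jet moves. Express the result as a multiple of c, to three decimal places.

0.975c

With v = 0.808 and u' = 0.784 (in units of c),
u = (u' + v)/(1 + u'v/c²):
u = (0.784 + 0.808) / (1 + 0.784·0.808) = 1.5920/1.6335 = 0.9746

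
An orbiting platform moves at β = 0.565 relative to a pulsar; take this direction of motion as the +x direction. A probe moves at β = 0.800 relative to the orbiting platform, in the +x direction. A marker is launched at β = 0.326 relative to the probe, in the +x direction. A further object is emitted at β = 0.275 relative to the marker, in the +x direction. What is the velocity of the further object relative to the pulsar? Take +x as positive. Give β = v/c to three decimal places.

Apply u = (u' + v)/(1 + u'v/c²) successively, working outward toward the pulsar.
Start: velocity of the orbiting platform relative to the pulsar = 0.5650c.
Compose with the probe (u' = 0.800 in the orbiting platform frame): u_1 = (0.800 + 0.565) / (1 + 0.800·0.565) = 1.3650/1.4520 = 0.9401.
Compose with the marker (u' = 0.326 in the probe frame): u_2 = (0.326 + 0.940) / (1 + 0.326·0.940) = 1.2661/1.3065 = 0.9691.
Compose with the further object (u' = 0.275 in the marker frame): u_3 = (0.275 + 0.969) / (1 + 0.275·0.969) = 1.2441/1.2665 = 0.9823.

β = 0.982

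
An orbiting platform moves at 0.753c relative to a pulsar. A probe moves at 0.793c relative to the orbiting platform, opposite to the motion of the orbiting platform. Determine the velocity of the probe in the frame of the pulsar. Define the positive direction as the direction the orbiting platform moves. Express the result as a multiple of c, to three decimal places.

-0.099c

With v = 0.753 and u' = -0.793 (in units of c),
u = (u' + v)/(1 + u'v/c²):
u = (-0.793 + 0.753) / (1 + (-0.793)·0.753) = -0.0400/0.4029 = -0.0993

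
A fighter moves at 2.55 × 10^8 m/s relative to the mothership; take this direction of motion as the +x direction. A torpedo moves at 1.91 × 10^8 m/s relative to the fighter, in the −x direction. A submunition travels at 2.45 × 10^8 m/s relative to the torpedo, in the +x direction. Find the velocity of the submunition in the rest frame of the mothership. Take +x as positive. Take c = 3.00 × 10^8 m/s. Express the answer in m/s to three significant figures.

+2.79 × 10^8 m/s

Apply u = (u' + v)/(1 + u'v/c²) successively, working outward toward the mothership.
(Dividing each given speed by c = 3.00 × 10^8 m/s to work in units of c.)
Start: velocity of the fighter relative to the mothership = 0.8500c.
Compose with the torpedo (u' = -0.637 in the fighter frame): u_1 = (-0.637 + 0.850) / (1 + (-0.637)·0.850) = 0.2133/0.4588 = 0.4649.
Compose with the submunition (u' = 0.817 in the torpedo frame): u_2 = (0.817 + 0.465) / (1 + 0.817·0.465) = 1.2816/1.3797 = 0.9289.
So u = 0.9289 × 3.00 × 10^8 m/s.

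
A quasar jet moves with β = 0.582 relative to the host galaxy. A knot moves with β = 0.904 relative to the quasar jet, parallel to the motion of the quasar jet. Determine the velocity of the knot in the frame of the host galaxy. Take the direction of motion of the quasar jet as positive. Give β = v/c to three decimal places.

With v = 0.582 and u' = 0.904 (in units of c),
u = (u' + v)/(1 + u'v/c²):
u = (0.904 + 0.582) / (1 + 0.904·0.582) = 1.4860/1.5261 = 0.9737
(Galilean addition would give +1.486c, exceeding c.)

β = 0.974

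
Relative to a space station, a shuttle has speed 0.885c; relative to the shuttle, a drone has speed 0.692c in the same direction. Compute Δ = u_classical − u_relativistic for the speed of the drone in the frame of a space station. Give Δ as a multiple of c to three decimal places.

Galilean: u_cl = 0.692 + 0.885 = 1.5770.
Relativistic: u_rel = (0.692 + 0.885) / (1 + 0.692·0.885) = 1.5770/1.6124 = 0.9780.
Δ = 1.5770 − 0.9780 = 0.5990.
(The classical prediction exceeds c; the relativistic result does not.)

Δ = 0.599c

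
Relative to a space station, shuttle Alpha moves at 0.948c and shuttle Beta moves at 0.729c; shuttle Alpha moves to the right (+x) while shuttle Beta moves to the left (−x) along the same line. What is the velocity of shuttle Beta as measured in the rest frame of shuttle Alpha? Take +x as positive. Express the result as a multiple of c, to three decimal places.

-0.992c

β_A = 0.948, β_B = -0.729.
Transform to A's frame with the inverse velocity-addition law: u' = (u − v)/(1 − uv/c²), taking u = β_B and v = β_A.
u' = (-0.729 − 0.948) / (1 − (0.948)(-0.729)) = -1.6770/1.6911 = -0.9917.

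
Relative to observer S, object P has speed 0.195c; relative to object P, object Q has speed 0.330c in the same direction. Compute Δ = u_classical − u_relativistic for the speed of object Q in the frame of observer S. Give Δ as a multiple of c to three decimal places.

Δ = 0.032c

Galilean: u_cl = 0.330 + 0.195 = 0.5250.
Relativistic: u_rel = (0.330 + 0.195) / (1 + 0.330·0.195) = 0.5250/1.0643 = 0.4933.
Δ = 0.5250 − 0.4933 = 0.0317.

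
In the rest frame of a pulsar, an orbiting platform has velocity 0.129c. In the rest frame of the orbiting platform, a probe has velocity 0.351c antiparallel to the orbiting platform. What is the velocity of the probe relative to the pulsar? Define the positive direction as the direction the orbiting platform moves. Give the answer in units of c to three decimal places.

-0.233c

With v = 0.129 and u' = -0.351 (in units of c),
u = (u' + v)/(1 + u'v/c²):
u = (-0.351 + 0.129) / (1 + (-0.351)·0.129) = -0.2220/0.9547 = -0.2325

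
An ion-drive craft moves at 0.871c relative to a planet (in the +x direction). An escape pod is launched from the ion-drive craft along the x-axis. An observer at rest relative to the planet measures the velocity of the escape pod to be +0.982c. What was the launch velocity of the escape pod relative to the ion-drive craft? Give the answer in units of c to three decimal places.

+0.767c

Invert the composition law: u' = (u − v)/(1 − uv/c²).
u' = (0.982 − 0.871) / (1 − (0.982)(0.871)) = 0.1110/0.1447 = 0.7672.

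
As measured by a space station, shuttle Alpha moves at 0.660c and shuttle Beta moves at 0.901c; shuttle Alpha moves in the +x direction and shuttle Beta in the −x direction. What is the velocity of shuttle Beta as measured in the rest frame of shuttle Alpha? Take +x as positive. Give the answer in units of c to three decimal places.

β_A = 0.660, β_B = -0.901.
Transform to A's frame with the inverse velocity-addition law: u' = (u − v)/(1 − uv/c²), taking u = β_B and v = β_A.
u' = (-0.901 − 0.660) / (1 − (0.660)(-0.901)) = -1.5610/1.5947 = -0.9789.

-0.979c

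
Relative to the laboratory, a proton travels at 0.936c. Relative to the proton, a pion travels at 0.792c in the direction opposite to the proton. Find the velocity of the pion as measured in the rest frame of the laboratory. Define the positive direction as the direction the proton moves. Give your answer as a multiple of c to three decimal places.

+0.557c

With v = 0.936 and u' = -0.792 (in units of c),
u = (u' + v)/(1 + u'v/c²):
u = (-0.792 + 0.936) / (1 + (-0.792)·0.936) = 0.1440/0.2587 = 0.5567
(Galilean addition would give +0.144c.)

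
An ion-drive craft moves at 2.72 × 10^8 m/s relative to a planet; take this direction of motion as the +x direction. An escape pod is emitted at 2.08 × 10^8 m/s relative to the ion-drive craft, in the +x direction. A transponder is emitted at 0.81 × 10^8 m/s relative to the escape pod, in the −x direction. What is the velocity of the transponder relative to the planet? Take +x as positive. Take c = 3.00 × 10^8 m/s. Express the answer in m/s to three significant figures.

+2.91 × 10^8 m/s

Apply u = (u' + v)/(1 + u'v/c²) successively, working outward toward the planet.
(Dividing each given speed by c = 3.00 × 10^8 m/s to work in units of c.)
Start: velocity of the ion-drive craft relative to the planet = 0.9067c.
Compose with the escape pod (u' = 0.693 in the ion-drive craft frame): u_1 = (0.693 + 0.907) / (1 + 0.693·0.907) = 1.6000/1.6286 = 0.9824.
Compose with the transponder (u' = -0.270 in the escape pod frame): u_2 = (-0.270 + 0.982) / (1 + (-0.270)·0.982) = 0.7124/0.7347 = 0.9696.
So u = 0.9696 × 3.00 × 10^8 m/s.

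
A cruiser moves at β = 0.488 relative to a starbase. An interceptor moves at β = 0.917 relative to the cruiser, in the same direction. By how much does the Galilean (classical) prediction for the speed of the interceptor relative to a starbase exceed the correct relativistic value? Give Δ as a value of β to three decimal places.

Galilean: u_cl = 0.917 + 0.488 = 1.4050.
Relativistic: u_rel = (0.917 + 0.488) / (1 + 0.917·0.488) = 1.4050/1.4475 = 0.9706.
Δ = 1.4050 − 0.9706 = 0.4344.
(The classical prediction exceeds c; the relativistic result does not.)

Δ = 0.434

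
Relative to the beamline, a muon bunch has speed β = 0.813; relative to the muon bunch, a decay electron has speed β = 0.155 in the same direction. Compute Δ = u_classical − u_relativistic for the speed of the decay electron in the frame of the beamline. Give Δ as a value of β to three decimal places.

Galilean: u_cl = 0.155 + 0.813 = 0.9680.
Relativistic: u_rel = (0.155 + 0.813) / (1 + 0.155·0.813) = 0.9680/1.1260 = 0.8597.
Δ = 0.9680 − 0.8597 = 0.1083.

Δ = 0.108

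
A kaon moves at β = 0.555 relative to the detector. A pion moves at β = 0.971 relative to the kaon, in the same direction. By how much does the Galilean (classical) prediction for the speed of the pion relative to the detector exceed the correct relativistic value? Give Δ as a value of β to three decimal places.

Δ = 0.534

Galilean: u_cl = 0.971 + 0.555 = 1.5260.
Relativistic: u_rel = (0.971 + 0.555) / (1 + 0.971·0.555) = 1.5260/1.5389 = 0.9916.
Δ = 1.5260 − 0.9916 = 0.5344.
(The classical prediction exceeds c; the relativistic result does not.)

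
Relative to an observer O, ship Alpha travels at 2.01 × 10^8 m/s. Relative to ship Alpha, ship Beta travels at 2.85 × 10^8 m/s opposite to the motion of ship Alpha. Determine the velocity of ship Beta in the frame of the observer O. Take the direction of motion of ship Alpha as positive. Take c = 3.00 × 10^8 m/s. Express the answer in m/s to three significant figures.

In units of c (dividing by 3.00 × 10^8 m/s): v = 0.670, u' = -0.950.
u = (u' + v)/(1 + u'v/c²):
u = (-0.950 + 0.670) / (1 + (-0.950)·0.670) = -0.2800/0.3635 = -0.7703
Converting back: u = -0.7703 × 3.00 × 10^8 m/s.

-2.31 × 10^8 m/s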